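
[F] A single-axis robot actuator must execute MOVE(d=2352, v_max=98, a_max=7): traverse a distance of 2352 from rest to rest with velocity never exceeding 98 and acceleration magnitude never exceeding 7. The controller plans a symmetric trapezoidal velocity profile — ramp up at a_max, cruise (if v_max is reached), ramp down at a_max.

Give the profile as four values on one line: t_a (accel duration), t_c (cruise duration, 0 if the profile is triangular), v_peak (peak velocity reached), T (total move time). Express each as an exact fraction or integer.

(v_max)²/a_max = 98²/7 = 1372
2352 ≥ 1372 ⇒ cruise phase
t_a = 98/7 = 14; v_peak = 98
d_cruise = 2352 − 1372 = 980; t_c = 980/98 = 10
T = 2·14 + 10 = 38

t_a=14 t_c=10 v_peak=98 T=38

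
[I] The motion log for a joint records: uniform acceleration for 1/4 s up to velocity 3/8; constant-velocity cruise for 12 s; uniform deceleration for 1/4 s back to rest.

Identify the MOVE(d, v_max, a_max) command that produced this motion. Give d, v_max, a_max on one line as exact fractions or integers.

a_max = (3/8)/(1/4) = 3/2
d_a = ½·3/8·1/4 = 3/64; d_c = 3/8·12 = 9/2
d = 2·3/64 + 9/2 = 147/32
t_c = 12 > 0 → v_max = v_peak = 3/8

d=147/32 v_max=3/8 a_max=3/2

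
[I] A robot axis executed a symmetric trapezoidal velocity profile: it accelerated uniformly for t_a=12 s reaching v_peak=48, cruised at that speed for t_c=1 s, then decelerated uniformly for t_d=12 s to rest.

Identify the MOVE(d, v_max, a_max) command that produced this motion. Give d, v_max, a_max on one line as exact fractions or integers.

a_max = 48/12 = 4
d_a = ½·48·12 = 288; d_c = 48·1 = 48
d = 2·288 + 48 = 624
t_c = 1 > 0 → v_max = v_peak = 48

d=624 v_max=48 a_max=4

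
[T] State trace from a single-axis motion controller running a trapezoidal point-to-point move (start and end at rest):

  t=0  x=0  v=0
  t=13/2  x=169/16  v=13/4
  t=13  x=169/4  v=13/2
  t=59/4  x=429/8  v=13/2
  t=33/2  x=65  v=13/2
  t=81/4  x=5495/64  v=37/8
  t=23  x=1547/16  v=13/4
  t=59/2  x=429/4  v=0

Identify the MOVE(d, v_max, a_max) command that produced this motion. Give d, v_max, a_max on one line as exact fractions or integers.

final state: t=59/2, x=429/4, v=0 → d = 429/4
a_max = (13/4−0)/(13/2−0) = 1/2
max v = 13/2 over t∈[13,33/2] → v_max = 13/2
check: 13/2·(13+7/2) = 429/4 ✓

d=429/4 v_max=13/2 a_max=1/2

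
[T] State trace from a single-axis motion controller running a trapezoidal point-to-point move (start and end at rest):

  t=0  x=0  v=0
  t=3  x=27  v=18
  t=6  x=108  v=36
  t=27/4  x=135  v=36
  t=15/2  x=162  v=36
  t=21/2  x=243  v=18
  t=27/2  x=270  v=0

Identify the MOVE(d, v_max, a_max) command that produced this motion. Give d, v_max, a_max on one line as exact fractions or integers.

d=270 v_max=36 a_max=6

final state: t=27/2, x=270, v=0 → d = 270
a_max = (18−0)/(3−0) = 6
max v = 36 over t∈[6,15/2] → v_max = 36
check: 36·(6+3/2) = 270 ✓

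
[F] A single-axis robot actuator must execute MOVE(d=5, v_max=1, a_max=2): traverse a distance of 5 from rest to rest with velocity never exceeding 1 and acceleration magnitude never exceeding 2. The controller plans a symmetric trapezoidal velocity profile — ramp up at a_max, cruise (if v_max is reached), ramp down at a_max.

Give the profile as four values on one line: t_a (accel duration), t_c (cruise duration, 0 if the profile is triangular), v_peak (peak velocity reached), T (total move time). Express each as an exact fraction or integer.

t_a=1/2 t_c=9/2 v_peak=1 T=11/2

v_max²/a_max = 1²/2 = 1/2
5 ≥ 1/2 so v_max reached
t_a = 1/2; v_peak = 1
d_cruise = 5 − 1/2 = 9/2; t_c = (9/2)/1 = 9/2
T = 2·1/2 + 9/2 = 11/2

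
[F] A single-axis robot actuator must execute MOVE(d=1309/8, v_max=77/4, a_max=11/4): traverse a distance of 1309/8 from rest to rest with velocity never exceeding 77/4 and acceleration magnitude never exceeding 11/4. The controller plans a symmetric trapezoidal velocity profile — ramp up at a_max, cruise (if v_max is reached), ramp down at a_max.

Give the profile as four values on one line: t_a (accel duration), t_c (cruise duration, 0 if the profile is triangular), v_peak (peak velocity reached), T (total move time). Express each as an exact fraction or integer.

t_a=7 t_c=3/2 v_peak=77/4 T=31/2

(v_max)²/a_max = (77/4)²/(11/4) = 539/4
1309/8 ≥ 539/4 so v_max reached
t_a = (77/4)/(11/4) = 7; v_peak = 77/4
d_cruise = 1309/8 − 539/4 = 231/8; t_c = (231/8)/(77/4) = 3/2
T = 2·7 + 3/2 = 31/2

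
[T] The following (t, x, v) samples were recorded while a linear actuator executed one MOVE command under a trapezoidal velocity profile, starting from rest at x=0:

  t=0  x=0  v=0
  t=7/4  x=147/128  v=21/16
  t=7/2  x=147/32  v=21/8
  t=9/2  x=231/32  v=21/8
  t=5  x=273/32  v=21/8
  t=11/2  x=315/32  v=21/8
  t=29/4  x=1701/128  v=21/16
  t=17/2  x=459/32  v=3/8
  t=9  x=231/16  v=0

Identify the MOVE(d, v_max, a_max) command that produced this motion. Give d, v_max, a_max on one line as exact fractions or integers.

d=231/16 v_max=21/8 a_max=3/4

final state: t=9, x=231/16, v=0 → d = 231/16
a_max = (21/16−0)/(7/4−0) = 3/4
max v = 21/8 over t∈[7/2,11/2] → v_max = 21/8
check: 21/8·(7/2+2) = 231/16 ✓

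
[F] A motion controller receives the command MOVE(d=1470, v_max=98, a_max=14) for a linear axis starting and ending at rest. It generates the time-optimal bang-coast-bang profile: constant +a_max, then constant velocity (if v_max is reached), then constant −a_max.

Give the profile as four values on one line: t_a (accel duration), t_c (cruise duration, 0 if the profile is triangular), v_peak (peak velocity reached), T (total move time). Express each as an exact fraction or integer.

(v_max)²/a_max = 98²/14 = 686
1470 ≥ 686 ⇒ cruise phase
t_a = 98/14 = 7; v_peak = 98
d_cruise = 1470 − 686 = 784; t_c = 784/98 = 8
T = 2·7 + 8 = 22

t_a=7 t_c=8 v_peak=98 T=22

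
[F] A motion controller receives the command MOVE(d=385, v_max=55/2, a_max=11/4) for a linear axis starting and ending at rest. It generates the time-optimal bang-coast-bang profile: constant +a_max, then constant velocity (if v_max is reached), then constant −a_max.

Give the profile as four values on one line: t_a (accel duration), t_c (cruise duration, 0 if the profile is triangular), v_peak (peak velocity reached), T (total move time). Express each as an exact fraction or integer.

v_max²/a_max = (55/2)²/(11/4) = 275
385 ≥ 275 ⇒ cruise phase
t_a = (55/2)/(11/4) = 10; v_peak = 55/2
d_cruise = 385 − 275 = 110; t_c = 110/(55/2) = 4
T = 2·10 + 4 = 24

t_a=10 t_c=4 v_peak=55/2 T=24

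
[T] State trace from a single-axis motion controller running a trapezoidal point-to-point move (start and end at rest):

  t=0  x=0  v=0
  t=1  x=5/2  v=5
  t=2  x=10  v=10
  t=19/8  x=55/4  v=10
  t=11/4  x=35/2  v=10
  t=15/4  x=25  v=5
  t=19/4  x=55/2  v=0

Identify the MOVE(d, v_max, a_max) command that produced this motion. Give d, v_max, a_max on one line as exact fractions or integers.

final state: t=19/4, x=55/2, v=0 → d = 55/2
a_max = (5−0)/(1−0) = 5
max v = 10 over t∈[2,11/4] → v_max = 10
check: 10·(2+3/4) = 55/2 ✓

d=55/2 v_max=10 a_max=5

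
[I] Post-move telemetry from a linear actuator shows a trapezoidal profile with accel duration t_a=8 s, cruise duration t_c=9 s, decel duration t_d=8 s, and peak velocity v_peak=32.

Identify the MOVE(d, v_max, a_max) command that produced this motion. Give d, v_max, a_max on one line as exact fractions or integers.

d=544 v_max=32 a_max=4

a_max = 32/8 = 4
d_a = ½·32·8 = 128; d_c = 32·9 = 288
d = 2·128 + 288 = 544
t_c = 9 > 0 ⇒ limit active, v_max = 32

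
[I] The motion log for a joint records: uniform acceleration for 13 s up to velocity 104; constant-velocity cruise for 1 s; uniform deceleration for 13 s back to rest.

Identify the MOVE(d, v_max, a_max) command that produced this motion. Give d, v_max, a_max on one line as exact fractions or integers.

a_max = 104/13 = 8
d_a = ½·104·13 = 676; d_c = 104·1 = 104
d = 2·676 + 104 = 1456
t_c = 1 > 0 ⇒ limit active, v_max = 104

d=1456 v_max=104 a_max=8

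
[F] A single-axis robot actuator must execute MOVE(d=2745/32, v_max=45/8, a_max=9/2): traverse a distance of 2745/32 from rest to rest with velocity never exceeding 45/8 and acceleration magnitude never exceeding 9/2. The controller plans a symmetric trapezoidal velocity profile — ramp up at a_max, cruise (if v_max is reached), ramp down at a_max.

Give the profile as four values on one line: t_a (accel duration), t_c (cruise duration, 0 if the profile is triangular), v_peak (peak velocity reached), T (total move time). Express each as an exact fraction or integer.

t_a=5/4 t_c=14 v_peak=45/8 T=33/2

v_max²/a_max = (45/8)²/(9/2) = 225/32
2745/32 ≥ 225/32 ⇒ cruise phase
t_a = (45/8)/(9/2) = 5/4; v_peak = 45/8
d_cruise = 2745/32 − 225/32 = 315/4; t_c = (315/4)/(45/8) = 14
T = 2·5/4 + 14 = 33/2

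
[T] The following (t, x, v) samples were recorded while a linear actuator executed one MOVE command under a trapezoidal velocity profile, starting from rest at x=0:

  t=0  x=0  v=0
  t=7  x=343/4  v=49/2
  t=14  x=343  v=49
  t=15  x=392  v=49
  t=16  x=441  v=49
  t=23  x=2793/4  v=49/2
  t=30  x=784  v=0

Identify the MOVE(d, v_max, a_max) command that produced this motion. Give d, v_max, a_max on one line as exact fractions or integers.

d=784 v_max=49 a_max=7/2

final state: t=30, x=784, v=0 → d = 784
a_max = (49/2−0)/(7−0) = 7/2
max v = 49 over t∈[14,16] → v_max = 49
check: 49·(14+2) = 784 ✓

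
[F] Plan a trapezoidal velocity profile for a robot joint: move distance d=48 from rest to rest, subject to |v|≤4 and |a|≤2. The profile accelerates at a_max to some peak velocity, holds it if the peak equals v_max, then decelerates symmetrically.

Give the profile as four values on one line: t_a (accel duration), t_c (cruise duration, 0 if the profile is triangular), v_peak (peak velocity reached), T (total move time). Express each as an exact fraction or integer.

vₘ²/aₘ = 4²/2 = 8
48 ≥ 8 ⇒ cruise phase
t_a = 4/2 = 2; v_peak = 4
d_cruise = 48 − 8 = 40; t_c = 40/4 = 10
T = 2·2 + 10 = 14

t_a=2 t_c=10 v_peak=4 T=14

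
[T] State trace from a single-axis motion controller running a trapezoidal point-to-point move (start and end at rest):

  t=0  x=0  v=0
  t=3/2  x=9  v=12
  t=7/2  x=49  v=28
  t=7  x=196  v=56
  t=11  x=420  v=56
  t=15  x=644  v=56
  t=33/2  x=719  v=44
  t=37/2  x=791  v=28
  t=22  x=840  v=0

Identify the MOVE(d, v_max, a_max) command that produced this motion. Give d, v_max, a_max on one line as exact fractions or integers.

final state: t=22, x=840, v=0 → d = 840
a_max = (12−0)/(3/2−0) = 8
max v = 56 over t∈[7,15] → v_max = 56
check: 56·(7+8) = 840 ✓

d=840 v_max=56 a_max=8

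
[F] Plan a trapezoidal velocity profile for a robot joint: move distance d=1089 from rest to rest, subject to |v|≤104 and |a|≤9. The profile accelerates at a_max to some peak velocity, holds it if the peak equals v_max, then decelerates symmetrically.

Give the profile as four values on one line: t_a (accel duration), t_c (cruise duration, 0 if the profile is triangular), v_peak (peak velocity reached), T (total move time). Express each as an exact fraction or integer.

(v_max)²/a_max = 104²/9 = 10816/9
1089 < 10816/9 so t_c = 0
v_peak = √(1089·9) = √9801 = 99
t_a = 99/9 = 11; t_c = 0
T = 2·11 = 22

t_a=11 t_c=0 v_peak=99 T=22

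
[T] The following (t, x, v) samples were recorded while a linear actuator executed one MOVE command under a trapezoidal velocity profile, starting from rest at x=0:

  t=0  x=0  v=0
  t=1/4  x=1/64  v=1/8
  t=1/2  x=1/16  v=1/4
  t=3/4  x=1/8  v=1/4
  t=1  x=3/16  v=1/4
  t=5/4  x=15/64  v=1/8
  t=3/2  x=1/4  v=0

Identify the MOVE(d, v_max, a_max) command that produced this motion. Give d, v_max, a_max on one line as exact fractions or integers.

final state: t=3/2, x=1/4, v=0 → d = 1/4
a_max = (1/8−0)/(1/4−0) = 1/2
max v = 1/4 over t∈[1/2,1] → v_max = 1/4
check: 1/4·(1/2+1/2) = 1/4 ✓

d=1/4 v_max=1/4 a_max=1/2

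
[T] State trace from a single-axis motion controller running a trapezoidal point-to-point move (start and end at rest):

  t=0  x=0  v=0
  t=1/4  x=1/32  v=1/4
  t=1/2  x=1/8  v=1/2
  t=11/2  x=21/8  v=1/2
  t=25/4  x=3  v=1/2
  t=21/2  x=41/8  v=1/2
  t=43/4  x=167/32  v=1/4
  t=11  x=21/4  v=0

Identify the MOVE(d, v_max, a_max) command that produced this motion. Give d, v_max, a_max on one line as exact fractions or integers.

d=21/4 v_max=1/2 a_max=1

final state: t=11, x=21/4, v=0 → d = 21/4
a_max = (1/4−0)/(1/4−0) = 1
max v = 1/2 over t∈[1/2,21/2] → v_max = 1/2
check: 1/2·(1/2+10) = 21/4 ✓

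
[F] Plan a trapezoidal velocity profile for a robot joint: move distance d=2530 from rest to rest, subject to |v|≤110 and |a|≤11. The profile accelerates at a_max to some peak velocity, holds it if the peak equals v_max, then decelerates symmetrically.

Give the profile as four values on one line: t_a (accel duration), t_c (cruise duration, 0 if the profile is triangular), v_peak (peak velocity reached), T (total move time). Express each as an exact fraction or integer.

t_a=10 t_c=13 v_peak=110 T=33

v_max²/a_max = 110²/11 = 1100
2530 ≥ 1100 ⇒ cruise phase
t_a = 110/11 = 10; v_peak = 110
d_cruise = 2530 − 1100 = 1430; t_c = 1430/110 = 13
T = 2·10 + 13 = 33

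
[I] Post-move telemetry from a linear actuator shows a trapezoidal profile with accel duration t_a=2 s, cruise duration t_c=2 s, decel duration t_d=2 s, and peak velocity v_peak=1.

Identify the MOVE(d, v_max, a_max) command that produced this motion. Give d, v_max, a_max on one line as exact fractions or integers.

a_max = 1/2
d_a = ½·1·2 = 1; d_c = 1·2 = 2
d = 2·1 + 2 = 4
t_c = 2 > 0 → v_max = v_peak = 1

d=4 v_max=1 a_max=1/2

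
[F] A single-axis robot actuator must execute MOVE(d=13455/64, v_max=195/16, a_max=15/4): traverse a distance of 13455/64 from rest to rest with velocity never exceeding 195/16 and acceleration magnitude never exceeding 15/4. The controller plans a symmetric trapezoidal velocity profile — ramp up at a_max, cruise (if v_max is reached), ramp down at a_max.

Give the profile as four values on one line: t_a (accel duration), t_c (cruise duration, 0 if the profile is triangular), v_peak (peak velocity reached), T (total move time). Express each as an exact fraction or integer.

vₘ²/aₘ = (195/16)²/(15/4) = 2535/64
13455/64 ≥ 2535/64 → trapezoidal
t_a = (195/16)/(15/4) = 13/4; v_peak = 195/16
d_cruise = 13455/64 − 2535/64 = 1365/8; t_c = (1365/8)/(195/16) = 14
T = 2·13/4 + 14 = 41/2

t_a=13/4 t_c=14 v_peak=195/16 T=41/2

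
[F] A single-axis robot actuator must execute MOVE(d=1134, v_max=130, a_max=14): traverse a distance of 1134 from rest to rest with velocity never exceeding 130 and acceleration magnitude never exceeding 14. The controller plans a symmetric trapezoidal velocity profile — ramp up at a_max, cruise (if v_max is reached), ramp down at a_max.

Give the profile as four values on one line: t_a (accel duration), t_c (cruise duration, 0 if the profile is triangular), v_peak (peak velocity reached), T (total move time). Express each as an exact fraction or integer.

t_a=9 t_c=0 v_peak=126 T=18

vₘ²/aₘ = 130²/14 = 8450/7
1134 < 8450/7 so t_c = 0
v_peak = √(1134·14) = √15876 = 126
t_a = 126/14 = 9; t_c = 0
T = 2·9 = 18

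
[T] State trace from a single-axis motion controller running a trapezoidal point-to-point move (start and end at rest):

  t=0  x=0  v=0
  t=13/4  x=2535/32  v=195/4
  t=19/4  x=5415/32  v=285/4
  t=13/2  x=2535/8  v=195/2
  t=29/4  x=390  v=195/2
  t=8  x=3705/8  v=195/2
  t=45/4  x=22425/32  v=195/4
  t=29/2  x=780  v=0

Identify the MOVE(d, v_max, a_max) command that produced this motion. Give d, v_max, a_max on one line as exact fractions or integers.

final state: t=29/2, x=780, v=0 → d = 780
a_max = (195/4−0)/(13/4−0) = 15
max v = 195/2 over t∈[13/2,8] → v_max = 195/2
check: 195/2·(13/2+3/2) = 780 ✓

d=780 v_max=195/2 a_max=15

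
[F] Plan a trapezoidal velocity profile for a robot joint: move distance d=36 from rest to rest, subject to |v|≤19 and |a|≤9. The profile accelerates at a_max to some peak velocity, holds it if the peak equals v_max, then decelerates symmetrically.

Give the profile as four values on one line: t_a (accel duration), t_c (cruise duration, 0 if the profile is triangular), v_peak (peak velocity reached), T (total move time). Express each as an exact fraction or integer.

v_max²/a_max = 19²/9 = 361/9
36 < 361/9 ⇒ no cruise
v_peak = √(36·9) = √324 = 18
t_a = 18/9 = 2; t_c = 0
T = 2·2 = 4

t_a=2 t_c=0 v_peak=18 T=4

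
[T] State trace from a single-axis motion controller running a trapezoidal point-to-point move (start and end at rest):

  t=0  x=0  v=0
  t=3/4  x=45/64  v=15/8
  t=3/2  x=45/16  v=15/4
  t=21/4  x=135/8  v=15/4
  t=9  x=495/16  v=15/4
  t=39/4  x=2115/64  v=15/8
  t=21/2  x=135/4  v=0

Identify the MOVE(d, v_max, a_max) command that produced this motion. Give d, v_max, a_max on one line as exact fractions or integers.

final state: t=21/2, x=135/4, v=0 → d = 135/4
a_max = (15/8−0)/(3/4−0) = 5/2
max v = 15/4 over t∈[3/2,9] → v_max = 15/4
check: 15/4·(3/2+15/2) = 135/4 ✓

d=135/4 v_max=15/4 a_max=5/2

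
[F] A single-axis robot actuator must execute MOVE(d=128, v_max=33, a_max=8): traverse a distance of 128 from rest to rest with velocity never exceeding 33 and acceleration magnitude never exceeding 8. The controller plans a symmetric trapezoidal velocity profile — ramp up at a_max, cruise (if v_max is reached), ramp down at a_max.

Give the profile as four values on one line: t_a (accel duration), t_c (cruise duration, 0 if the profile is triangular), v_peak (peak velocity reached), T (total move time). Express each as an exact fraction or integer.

v_max²/a_max = 33²/8 = 1089/8
128 < 1089/8 → triangular
v_peak = √(128·8) = √1024 = 32
t_a = 32/8 = 4; t_c = 0
T = 2·4 = 8

t_a=4 t_c=0 v_peak=32 T=8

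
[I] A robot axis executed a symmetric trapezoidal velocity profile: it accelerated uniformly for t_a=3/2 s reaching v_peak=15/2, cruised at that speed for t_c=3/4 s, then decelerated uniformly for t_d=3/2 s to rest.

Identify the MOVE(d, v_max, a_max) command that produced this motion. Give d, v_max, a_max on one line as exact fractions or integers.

a_max = (15/2)/(3/2) = 5
d_a = ½·15/2·3/2 = 45/8; d_c = 15/2·3/4 = 45/8
d = 2·45/8 + 45/8 = 135/8
t_c = 3/4 > 0 so v_max = 15/2

d=135/8 v_max=15/2 a_max=5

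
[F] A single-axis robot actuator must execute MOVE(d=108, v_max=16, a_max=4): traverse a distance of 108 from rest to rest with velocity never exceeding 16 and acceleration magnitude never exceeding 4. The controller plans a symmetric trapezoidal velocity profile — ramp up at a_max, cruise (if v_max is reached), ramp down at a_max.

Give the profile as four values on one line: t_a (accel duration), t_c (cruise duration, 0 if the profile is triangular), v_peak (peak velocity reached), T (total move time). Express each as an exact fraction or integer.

v_max²/a_max = 16²/4 = 64
108 ≥ 64 ⇒ cruise phase
t_a = 16/4 = 4; v_peak = 16
d_cruise = 108 − 64 = 44; t_c = 44/16 = 11/4
T = 2·4 + 11/4 = 43/4

t_a=4 t_c=11/4 v_peak=16 T=43/4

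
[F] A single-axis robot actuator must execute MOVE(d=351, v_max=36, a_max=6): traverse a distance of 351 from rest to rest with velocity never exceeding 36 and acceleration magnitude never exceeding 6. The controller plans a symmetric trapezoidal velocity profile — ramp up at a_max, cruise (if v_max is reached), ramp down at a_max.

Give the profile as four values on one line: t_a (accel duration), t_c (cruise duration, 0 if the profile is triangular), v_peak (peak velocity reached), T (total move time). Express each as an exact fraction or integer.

(v_max)²/a_max = 36²/6 = 216
351 ≥ 216 → trapezoidal
t_a = 36/6 = 6; v_peak = 36
d_cruise = 351 − 216 = 135; t_c = 135/36 = 15/4
T = 2·6 + 15/4 = 63/4

t_a=6 t_c=15/4 v_peak=36 T=63/4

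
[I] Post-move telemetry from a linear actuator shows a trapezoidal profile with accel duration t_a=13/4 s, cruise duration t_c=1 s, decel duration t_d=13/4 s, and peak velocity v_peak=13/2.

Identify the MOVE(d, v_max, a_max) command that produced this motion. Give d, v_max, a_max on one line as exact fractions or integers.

a_max = (13/2)/(13/4) = 2
d_a = ½·13/2·13/4 = 169/16; d_c = 13/2·1 = 13/2
d = 2·169/16 + 13/2 = 221/8
t_c = 1 > 0 so v_max = 13/2

d=221/8 v_max=13/2 a_max=2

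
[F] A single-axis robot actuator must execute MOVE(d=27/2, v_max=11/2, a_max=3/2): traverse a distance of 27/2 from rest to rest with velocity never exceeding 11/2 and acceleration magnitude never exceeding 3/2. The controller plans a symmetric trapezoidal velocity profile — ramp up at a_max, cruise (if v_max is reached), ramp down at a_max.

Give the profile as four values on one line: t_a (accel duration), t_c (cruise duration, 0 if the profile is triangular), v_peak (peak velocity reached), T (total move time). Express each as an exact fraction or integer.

v_max²/a_max = (11/2)²/(3/2) = 121/6
27/2 < 121/6 → triangular
v_peak = √(27/2·3/2) = √(81/4) = 9/2
t_a = (9/2)/(3/2) = 3; t_c = 0
T = 2·3 = 6

t_a=3 t_c=0 v_peak=9/2 T=6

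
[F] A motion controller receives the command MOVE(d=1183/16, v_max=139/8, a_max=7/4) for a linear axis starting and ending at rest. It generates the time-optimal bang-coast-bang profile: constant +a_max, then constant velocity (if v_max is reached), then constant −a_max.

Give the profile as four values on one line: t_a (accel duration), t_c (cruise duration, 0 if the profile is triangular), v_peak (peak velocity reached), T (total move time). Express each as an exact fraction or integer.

vₘ²/aₘ = (139/8)²/(7/4) = 19321/112
1183/16 < 19321/112 → triangular
v_peak = √(1183/16·7/4) = √(8281/64) = 91/8
t_a = (91/8)/(7/4) = 13/2; t_c = 0
T = 2·13/2 = 13

t_a=13/2 t_c=0 v_peak=91/8 T=13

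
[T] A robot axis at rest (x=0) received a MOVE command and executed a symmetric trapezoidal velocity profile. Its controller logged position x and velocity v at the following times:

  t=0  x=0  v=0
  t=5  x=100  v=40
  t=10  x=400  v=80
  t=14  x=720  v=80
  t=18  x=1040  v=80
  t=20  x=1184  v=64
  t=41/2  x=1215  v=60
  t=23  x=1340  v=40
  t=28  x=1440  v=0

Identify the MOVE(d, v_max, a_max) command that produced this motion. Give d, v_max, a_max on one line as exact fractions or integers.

final state: t=28, x=1440, v=0 → d = 1440
a_max = (40−0)/(5−0) = 8
max v = 80 over t∈[10,18] → v_max = 80
check: 80·(10+8) = 1440 ✓

d=1440 v_max=80 a_max=8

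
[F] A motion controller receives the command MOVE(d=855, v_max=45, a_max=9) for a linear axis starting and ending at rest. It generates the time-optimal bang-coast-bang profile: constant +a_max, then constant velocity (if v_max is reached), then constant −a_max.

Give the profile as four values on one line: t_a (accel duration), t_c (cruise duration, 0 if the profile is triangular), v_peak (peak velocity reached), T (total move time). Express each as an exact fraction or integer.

t_a=5 t_c=14 v_peak=45 T=24

vₘ²/aₘ = 45²/9 = 225
855 ≥ 225 ⇒ cruise phase
t_a = 45/9 = 5; v_peak = 45
d_cruise = 855 − 225 = 630; t_c = 630/45 = 14
T = 2·5 + 14 = 24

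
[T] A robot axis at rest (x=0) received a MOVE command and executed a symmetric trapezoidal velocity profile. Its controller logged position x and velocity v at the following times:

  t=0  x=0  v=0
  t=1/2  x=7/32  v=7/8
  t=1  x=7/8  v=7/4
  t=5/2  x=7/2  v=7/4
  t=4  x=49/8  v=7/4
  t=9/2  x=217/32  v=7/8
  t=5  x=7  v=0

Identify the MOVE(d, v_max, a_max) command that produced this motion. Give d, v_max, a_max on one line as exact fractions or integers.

final state: t=5, x=7, v=0 → d = 7
a_max = (7/8−0)/(1/2−0) = 7/4
max v = 7/4 over t∈[1,4] → v_max = 7/4
check: 7/4·(1+3) = 7 ✓

d=7 v_max=7/4 a_max=7/4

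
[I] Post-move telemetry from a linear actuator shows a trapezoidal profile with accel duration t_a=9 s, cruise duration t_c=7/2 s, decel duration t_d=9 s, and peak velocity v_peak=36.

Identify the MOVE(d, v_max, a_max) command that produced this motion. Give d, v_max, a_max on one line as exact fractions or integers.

d=450 v_max=36 a_max=4

a_max = 36/9 = 4
d_a = ½·36·9 = 162; d_c = 36·7/2 = 126
d = 2·162 + 126 = 450
t_c = 7/2 > 0 ⇒ limit active, v_max = 36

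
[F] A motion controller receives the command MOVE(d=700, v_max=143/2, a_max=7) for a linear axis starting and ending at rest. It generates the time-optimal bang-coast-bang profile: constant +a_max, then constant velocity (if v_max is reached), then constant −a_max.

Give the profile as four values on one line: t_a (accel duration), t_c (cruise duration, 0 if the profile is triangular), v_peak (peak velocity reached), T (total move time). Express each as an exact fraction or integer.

vₘ²/aₘ = (143/2)²/7 = 20449/28
700 < 20449/28 ⇒ no cruise
v_peak = √(700·7) = √4900 = 70
t_a = 70/7 = 10; t_c = 0
T = 2·10 = 20

t_a=10 t_c=0 v_peak=70 T=20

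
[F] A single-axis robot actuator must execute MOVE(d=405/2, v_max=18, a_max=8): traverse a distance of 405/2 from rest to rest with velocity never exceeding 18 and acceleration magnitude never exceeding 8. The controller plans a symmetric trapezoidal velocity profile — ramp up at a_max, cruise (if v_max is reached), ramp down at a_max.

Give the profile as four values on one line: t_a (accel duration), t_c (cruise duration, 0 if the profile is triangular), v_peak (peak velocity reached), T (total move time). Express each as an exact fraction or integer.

t_a=9/4 t_c=9 v_peak=18 T=27/2

v_max²/a_max = 18²/8 = 81/2
405/2 ≥ 81/2 ⇒ cruise phase
t_a = 18/8 = 9/4; v_peak = 18
d_cruise = 405/2 − 81/2 = 162; t_c = 162/18 = 9
T = 2·9/4 + 9 = 27/2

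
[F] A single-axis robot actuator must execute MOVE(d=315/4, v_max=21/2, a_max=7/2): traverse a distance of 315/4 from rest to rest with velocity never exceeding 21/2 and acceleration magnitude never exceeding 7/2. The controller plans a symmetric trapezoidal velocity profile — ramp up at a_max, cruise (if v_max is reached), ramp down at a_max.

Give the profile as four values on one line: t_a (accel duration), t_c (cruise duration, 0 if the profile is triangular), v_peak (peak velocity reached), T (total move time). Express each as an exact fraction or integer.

v_max²/a_max = (21/2)²/(7/2) = 63/2
315/4 ≥ 63/2 ⇒ cruise phase
t_a = (21/2)/(7/2) = 3; v_peak = 21/2
d_cruise = 315/4 − 63/2 = 189/4; t_c = (189/4)/(21/2) = 9/2
T = 2·3 + 9/2 = 21/2

t_a=3 t_c=9/2 v_peak=21/2 T=21/2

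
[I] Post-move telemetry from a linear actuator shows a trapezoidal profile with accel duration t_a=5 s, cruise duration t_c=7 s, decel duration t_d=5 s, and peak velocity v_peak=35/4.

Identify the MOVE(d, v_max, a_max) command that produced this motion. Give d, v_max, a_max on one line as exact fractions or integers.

d=105 v_max=35/4 a_max=7/4

a_max = (35/4)/5 = 7/4
d_a = ½·35/4·5 = 175/8; d_c = 35/4·7 = 245/4
d = 2·175/8 + 245/4 = 105
t_c = 7 > 0 → v_max = v_peak = 35/4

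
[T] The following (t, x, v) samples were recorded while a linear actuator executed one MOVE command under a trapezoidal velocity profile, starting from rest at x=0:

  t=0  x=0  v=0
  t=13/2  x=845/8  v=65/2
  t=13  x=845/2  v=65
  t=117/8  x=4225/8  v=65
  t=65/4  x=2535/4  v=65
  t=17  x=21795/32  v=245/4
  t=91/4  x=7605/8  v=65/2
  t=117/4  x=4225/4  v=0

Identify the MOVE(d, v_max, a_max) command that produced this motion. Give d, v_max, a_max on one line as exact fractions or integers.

final state: t=117/4, x=4225/4, v=0 → d = 4225/4
a_max = (65/2−0)/(13/2−0) = 5
max v = 65 over t∈[13,65/4] → v_max = 65
check: 65·(13+13/4) = 4225/4 ✓

d=4225/4 v_max=65 a_max=5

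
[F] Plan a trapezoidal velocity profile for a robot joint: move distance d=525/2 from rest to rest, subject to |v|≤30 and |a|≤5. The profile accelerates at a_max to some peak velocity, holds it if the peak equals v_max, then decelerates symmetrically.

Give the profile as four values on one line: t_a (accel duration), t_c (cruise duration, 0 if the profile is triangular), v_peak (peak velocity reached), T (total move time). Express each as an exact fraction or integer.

t_a=6 t_c=11/4 v_peak=30 T=59/4

vₘ²/aₘ = 30²/5 = 180
525/2 ≥ 180 ⇒ cruise phase
t_a = 30/5 = 6; v_peak = 30
d_cruise = 525/2 − 180 = 165/2; t_c = (165/2)/30 = 11/4
T = 2·6 + 11/4 = 59/4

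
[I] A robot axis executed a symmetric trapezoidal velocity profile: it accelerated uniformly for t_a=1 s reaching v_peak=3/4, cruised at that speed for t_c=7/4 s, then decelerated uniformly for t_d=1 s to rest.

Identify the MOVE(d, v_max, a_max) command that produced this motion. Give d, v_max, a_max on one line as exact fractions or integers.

a_max = (3/4)/1 = 3/4
d_a = ½·3/4·1 = 3/8; d_c = 3/4·7/4 = 21/16
d = 2·3/8 + 21/16 = 33/16
t_c = 7/4 > 0 → v_max = v_peak = 3/4

d=33/16 v_max=3/4 a_max=3/4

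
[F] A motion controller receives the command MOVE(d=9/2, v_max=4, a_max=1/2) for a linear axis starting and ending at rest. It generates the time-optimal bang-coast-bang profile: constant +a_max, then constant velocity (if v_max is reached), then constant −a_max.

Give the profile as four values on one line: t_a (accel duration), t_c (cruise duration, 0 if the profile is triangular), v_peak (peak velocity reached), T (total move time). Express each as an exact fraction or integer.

(v_max)²/a_max = 4²/(1/2) = 32
9/2 < 32 ⇒ no cruise
v_peak = √(9/2·1/2) = √(9/4) = 3/2
t_a = (3/2)/(1/2) = 3; t_c = 0
T = 2·3 = 6

t_a=3 t_c=0 v_peak=3/2 T=6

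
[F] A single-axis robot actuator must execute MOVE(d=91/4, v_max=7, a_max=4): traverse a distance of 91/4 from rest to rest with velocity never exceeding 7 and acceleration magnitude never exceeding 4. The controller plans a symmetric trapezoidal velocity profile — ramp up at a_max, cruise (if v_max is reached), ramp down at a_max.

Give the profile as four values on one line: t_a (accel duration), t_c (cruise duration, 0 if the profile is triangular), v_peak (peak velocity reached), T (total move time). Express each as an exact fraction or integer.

(v_max)²/a_max = 7²/4 = 49/4
91/4 ≥ 49/4 ⇒ cruise phase
t_a = 7/4; v_peak = 7
d_cruise = 91/4 − 49/4 = 21/2; t_c = (21/2)/7 = 3/2
T = 2·7/4 + 3/2 = 5

t_a=7/4 t_c=3/2 v_peak=7 T=5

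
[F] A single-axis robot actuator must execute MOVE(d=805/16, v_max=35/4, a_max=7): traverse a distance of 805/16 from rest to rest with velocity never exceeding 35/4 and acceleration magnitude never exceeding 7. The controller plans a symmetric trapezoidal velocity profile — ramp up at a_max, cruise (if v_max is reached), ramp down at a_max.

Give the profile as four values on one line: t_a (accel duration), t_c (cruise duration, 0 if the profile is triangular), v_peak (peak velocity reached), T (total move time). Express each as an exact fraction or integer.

t_a=5/4 t_c=9/2 v_peak=35/4 T=7

(v_max)²/a_max = (35/4)²/7 = 175/16
805/16 ≥ 175/16 so v_max reached
t_a = (35/4)/7 = 5/4; v_peak = 35/4
d_cruise = 805/16 − 175/16 = 315/8; t_c = (315/8)/(35/4) = 9/2
T = 2·5/4 + 9/2 = 7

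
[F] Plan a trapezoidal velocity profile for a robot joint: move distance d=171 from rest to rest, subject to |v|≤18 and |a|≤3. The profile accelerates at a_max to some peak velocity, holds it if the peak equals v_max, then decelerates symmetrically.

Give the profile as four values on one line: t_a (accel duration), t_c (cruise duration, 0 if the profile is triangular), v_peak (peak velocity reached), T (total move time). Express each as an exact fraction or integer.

v_max²/a_max = 18²/3 = 108
171 ≥ 108 ⇒ cruise phase
t_a = 18/3 = 6; v_peak = 18
d_cruise = 171 − 108 = 63; t_c = 63/18 = 7/2
T = 2·6 + 7/2 = 31/2

t_a=6 t_c=7/2 v_peak=18 T=31/2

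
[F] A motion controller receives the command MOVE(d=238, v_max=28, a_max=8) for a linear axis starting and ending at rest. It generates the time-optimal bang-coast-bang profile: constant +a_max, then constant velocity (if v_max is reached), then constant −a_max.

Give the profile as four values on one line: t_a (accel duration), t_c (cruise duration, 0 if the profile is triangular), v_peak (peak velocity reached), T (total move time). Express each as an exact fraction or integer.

(v_max)²/a_max = 28²/8 = 98
238 ≥ 98 ⇒ cruise phase
t_a = 28/8 = 7/2; v_peak = 28
d_cruise = 238 − 98 = 140; t_c = 140/28 = 5
T = 2·7/2 + 5 = 12

t_a=7/2 t_c=5 v_peak=28 T=12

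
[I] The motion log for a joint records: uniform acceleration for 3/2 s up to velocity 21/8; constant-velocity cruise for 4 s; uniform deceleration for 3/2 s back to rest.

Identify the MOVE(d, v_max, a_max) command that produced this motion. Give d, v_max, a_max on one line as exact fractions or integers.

d=231/16 v_max=21/8 a_max=7/4

a_max = (21/8)/(3/2) = 7/4
d_a = ½·21/8·3/2 = 63/32; d_c = 21/8·4 = 21/2
d = 2·63/32 + 21/2 = 231/16
t_c = 4 > 0 ⇒ limit active, v_max = 21/8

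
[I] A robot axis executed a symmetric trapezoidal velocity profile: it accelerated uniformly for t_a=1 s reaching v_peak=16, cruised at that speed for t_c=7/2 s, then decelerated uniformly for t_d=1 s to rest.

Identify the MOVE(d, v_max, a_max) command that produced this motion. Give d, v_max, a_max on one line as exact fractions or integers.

a_max = 16/1 = 16
d_a = ½·16·1 = 8; d_c = 16·7/2 = 56
d = 2·8 + 56 = 72
t_c = 7/2 > 0 → v_max = v_peak = 16

d=72 v_max=16 a_max=16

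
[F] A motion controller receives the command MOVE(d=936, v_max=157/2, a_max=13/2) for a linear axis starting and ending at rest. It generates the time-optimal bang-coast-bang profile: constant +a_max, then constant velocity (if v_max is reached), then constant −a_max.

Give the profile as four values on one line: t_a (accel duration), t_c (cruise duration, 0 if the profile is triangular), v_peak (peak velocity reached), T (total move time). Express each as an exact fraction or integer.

(v_max)²/a_max = (157/2)²/(13/2) = 24649/26
936 < 24649/26 so t_c = 0
v_peak = √(936·13/2) = √6084 = 78
t_a = 78/(13/2) = 12; t_c = 0
T = 2·12 = 24

t_a=12 t_c=0 v_peak=78 T=24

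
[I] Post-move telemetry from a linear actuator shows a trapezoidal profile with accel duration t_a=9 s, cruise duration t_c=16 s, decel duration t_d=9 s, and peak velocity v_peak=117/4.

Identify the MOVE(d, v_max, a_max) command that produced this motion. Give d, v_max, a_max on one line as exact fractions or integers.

d=2925/4 v_max=117/4 a_max=13/4

a_max = (117/4)/9 = 13/4
d_a = ½·117/4·9 = 1053/8; d_c = 117/4·16 = 468
d = 2·1053/8 + 468 = 2925/4
t_c = 16 > 0 ⇒ limit active, v_max = 117/4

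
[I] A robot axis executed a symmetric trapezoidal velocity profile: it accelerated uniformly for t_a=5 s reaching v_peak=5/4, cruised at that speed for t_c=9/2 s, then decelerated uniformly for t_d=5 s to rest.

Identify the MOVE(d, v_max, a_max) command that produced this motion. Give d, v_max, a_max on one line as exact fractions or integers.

d=95/8 v_max=5/4 a_max=1/4

a_max = (5/4)/5 = 1/4
d_a = ½·5/4·5 = 25/8; d_c = 5/4·9/2 = 45/8
d = 2·25/8 + 45/8 = 95/8
t_c = 9/2 > 0 so v_max = 5/4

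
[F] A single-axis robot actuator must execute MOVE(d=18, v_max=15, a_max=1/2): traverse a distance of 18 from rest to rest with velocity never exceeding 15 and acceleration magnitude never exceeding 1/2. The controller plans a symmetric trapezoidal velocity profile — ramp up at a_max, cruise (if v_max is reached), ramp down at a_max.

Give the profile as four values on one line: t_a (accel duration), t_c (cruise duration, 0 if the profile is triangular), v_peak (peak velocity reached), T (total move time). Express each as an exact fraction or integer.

t_a=6 t_c=0 v_peak=3 T=12

v_max²/a_max = 15²/(1/2) = 450
18 < 450 → triangular
v_peak = √(18·1/2) = √9 = 3
t_a = 3/(1/2) = 6; t_c = 0
T = 2·6 = 12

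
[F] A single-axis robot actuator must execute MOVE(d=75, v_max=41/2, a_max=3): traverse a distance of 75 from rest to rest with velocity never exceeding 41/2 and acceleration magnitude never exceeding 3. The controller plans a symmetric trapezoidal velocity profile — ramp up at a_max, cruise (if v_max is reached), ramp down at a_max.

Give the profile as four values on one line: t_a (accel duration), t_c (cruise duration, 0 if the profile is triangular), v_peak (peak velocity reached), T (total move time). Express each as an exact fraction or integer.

t_a=5 t_c=0 v_peak=15 T=10

v_max²/a_max = (41/2)²/3 = 1681/12
75 < 1681/12 ⇒ no cruise
v_peak = √(75·3) = √225 = 15
t_a = 15/3 = 5; t_c = 0
T = 2·5 = 10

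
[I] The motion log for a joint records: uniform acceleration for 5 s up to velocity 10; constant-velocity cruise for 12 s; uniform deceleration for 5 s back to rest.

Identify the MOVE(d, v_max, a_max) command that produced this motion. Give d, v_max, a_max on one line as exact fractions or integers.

a_max = 10/5 = 2
d_a = ½·10·5 = 25; d_c = 10·12 = 120
d = 2·25 + 120 = 170
t_c = 12 > 0 → v_max = v_peak = 10

d=170 v_max=10 a_max=2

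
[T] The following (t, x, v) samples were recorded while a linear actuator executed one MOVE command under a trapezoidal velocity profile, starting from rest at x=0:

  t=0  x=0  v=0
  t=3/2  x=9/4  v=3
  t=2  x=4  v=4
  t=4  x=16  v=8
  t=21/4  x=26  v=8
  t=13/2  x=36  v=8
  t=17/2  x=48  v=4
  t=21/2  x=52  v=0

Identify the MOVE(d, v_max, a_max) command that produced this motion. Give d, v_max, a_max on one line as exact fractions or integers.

final state: t=21/2, x=52, v=0 → d = 52
a_max = (3−0)/(3/2−0) = 2
max v = 8 over t∈[4,13/2] → v_max = 8
check: 8·(4+5/2) = 52 ✓

d=52 v_max=8 a_max=2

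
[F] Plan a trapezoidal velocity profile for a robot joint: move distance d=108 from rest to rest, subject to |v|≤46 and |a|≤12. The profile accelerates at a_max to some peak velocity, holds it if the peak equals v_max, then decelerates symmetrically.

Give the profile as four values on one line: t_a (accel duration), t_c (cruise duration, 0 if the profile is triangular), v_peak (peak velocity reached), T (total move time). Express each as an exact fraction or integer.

t_a=3 t_c=0 v_peak=36 T=6

v_max²/a_max = 46²/12 = 529/3
108 < 529/3 so t_c = 0
v_peak = √(108·12) = √1296 = 36
t_a = 36/12 = 3; t_c = 0
T = 2·3 = 6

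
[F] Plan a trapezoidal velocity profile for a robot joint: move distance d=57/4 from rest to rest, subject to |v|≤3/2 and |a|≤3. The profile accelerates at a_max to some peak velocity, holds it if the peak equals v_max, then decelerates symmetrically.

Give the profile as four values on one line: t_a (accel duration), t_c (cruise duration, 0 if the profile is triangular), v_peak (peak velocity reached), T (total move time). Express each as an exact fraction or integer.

(v_max)²/a_max = (3/2)²/3 = 3/4
57/4 ≥ 3/4 ⇒ cruise phase
t_a = (3/2)/3 = 1/2; v_peak = 3/2
d_cruise = 57/4 − 3/4 = 27/2; t_c = (27/2)/(3/2) = 9
T = 2·1/2 + 9 = 10

t_a=1/2 t_c=9 v_peak=3/2 T=10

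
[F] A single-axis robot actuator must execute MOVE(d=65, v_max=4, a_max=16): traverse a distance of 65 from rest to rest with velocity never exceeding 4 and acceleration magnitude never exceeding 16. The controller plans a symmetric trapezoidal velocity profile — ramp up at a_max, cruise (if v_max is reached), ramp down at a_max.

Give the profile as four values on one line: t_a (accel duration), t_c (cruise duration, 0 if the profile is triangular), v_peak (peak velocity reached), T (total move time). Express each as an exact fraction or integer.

t_a=1/4 t_c=16 v_peak=4 T=33/2

v_max²/a_max = 4²/16 = 1
65 ≥ 1 → trapezoidal
t_a = 4/16 = 1/4; v_peak = 4
d_cruise = 65 − 1 = 64; t_c = 64/4 = 16
T = 2·1/4 + 16 = 33/2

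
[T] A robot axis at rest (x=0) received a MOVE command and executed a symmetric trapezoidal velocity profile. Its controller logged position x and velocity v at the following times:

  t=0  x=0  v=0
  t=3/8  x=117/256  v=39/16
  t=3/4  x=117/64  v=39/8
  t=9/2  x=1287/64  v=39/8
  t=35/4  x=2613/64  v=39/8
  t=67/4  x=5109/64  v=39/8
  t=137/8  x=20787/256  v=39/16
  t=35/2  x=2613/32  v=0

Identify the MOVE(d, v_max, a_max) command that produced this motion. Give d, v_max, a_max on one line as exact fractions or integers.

final state: t=35/2, x=2613/32, v=0 → d = 2613/32
a_max = (39/16−0)/(3/8−0) = 13/2
max v = 39/8 over t∈[3/4,67/4] → v_max = 39/8
check: 39/8·(3/4+16) = 2613/32 ✓

d=2613/32 v_max=39/8 a_max=13/2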